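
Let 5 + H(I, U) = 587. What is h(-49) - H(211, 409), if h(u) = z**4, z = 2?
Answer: -566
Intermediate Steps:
h(u) = 16 (h(u) = 2**4 = 16)
H(I, U) = 582 (H(I, U) = -5 + 587 = 582)
h(-49) - H(211, 409) = 16 - 1*582 = 16 - 582 = -566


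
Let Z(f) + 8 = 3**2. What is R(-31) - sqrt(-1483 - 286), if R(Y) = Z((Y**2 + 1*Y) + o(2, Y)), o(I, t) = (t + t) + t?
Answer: 1 - I*sqrt(1769) ≈ 1.0 - 42.06*I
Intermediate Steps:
o(I, t) = 3*t (o(I, t) = 2*t + t = 3*t)
Z(f) = 1 (Z(f) = -8 + 3**2 = -8 + 9 = 1)
R(Y) = 1
R(-31) - sqrt(-1483 - 286) = 1 - sqrt(-1483 - 286) = 1 - sqrt(-1769) = 1 - I*sqrt(1769)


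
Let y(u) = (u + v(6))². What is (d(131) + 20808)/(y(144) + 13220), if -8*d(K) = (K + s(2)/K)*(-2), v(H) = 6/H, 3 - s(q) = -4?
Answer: 546028/897219 ≈ 0.60858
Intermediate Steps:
s(q) = 7 (s(q) = 3 - 1*(-4) = 3 + 4 = 7)
y(u) = (1 + u)² (y(u) = (u + 6/6)² = (u + 6*(⅙))² = (u + 1)² = (1 + u)²)
d(K) = K/4 + 7/(4*K) (d(K) = -(K + 7/K)*(-2)/8 = -(-14/K - 2*K)/8 = K/4 + 7/(4*K))
(d(131) + 20808)/(y(144) + 13220) = ((¼)*(7 + 131²)/131 + 20808)/((1 + 144)² + 13220) = ((¼)*(1/131)*(7 + 17161) + 20808)/(145² + 13220) = ((¼)*(1/131)*17168 + 20808)/(21025 + 13220) = (4292/131 + 20808)/34245 = (2730140/131)*(1/34245) = 546028/897219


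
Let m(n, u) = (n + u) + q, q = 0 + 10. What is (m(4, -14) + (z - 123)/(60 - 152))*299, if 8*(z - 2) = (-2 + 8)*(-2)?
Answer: 3185/8 ≈ 398.13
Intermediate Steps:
z = ½ (z = 2 + ((-2 + 8)*(-2))/8 = 2 + (6*(-2))/8 = 2 + (⅛)*(-12) = 2 - 3/2 = ½ ≈ 0.50000)
q = 10
m(n, u) = 10 + n + u (m(n, u) = (n + u) + 10 = 10 + n + u)
(m(4, -14) + (z - 123)/(60 - 152))*299 = ((10 + 4 - 14) + (½ - 123)/(60 - 152))*299 = (0 - 245/2/(-92))*299 = (0 - 245/2*(-1/92))*299 = (0 + 245/184)*299 = (245/184)*299 = 3185/8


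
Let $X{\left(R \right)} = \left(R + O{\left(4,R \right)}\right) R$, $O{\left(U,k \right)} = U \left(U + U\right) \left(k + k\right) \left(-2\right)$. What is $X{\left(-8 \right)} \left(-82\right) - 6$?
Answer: $666490$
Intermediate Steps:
$O{\left(U,k \right)} = - 8 k U^{2}$ ($O{\left(U,k \right)} = U 2 U 2 k \left(-2\right) = U 4 U k \left(-2\right) = 4 k U^{2} \left(-2\right) = - 8 k U^{2}$)
$X{\left(R \right)} = - 127 R^{2}$ ($X{\left(R \right)} = \left(R - 8 R 4^{2}\right) R = \left(R - 8 R 16\right) R = \left(R - 128 R\right) R = - 127 R R = - 127 R^{2}$)
$X{\left(-8 \right)} \left(-82\right) - 6 = - 127 \left(-8\right)^{2} \left(-82\right) - 6 = \left(-127\right) 64 \left(-82\right) - 6 = \left(-8128\right) \left(-82\right) - 6 = 666496 - 6 = 666490$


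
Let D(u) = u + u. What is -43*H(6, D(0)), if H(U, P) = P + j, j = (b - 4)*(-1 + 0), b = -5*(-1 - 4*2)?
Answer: 1763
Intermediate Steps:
b = 45 (b = -5*(-1 - 8) = -5*(-9) = 45)
D(u) = 2*u
j = -41 (j = (45 - 4)*(-1 + 0) = 41*(-1) = -41)
H(U, P) = -41 + P (H(U, P) = P - 41 = -41 + P)
-43*H(6, D(0)) = -43*(-41 + 2*0) = -43*(-41 + 0) = -43*(-41) = 1763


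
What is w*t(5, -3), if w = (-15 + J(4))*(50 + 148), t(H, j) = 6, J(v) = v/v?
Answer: -16632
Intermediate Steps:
J(v) = 1
w = -2772 (w = (-15 + 1)*(50 + 148) = -14*198 = -2772)
w*t(5, -3) = -2772*6 = -16632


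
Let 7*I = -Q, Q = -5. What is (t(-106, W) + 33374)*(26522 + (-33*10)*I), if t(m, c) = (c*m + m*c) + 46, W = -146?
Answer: 1692100784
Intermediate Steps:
I = 5/7 (I = (-1*(-5))/7 = (1/7)*5 = 5/7 ≈ 0.71429)
t(m, c) = 46 + 2*c*m (t(m, c) = (c*m + c*m) + 46 = 2*c*m + 46 = 46 + 2*c*m)
(t(-106, W) + 33374)*(26522 + (-33*10)*I) = ((46 + 2*(-146)*(-106)) + 33374)*(26522 - 33*10*(5/7)) = ((46 + 30952) + 33374)*(26522 - 330*5/7) = (30998 + 33374)*(26522 - 1650/7) = 64372*(184004/7) = 1692100784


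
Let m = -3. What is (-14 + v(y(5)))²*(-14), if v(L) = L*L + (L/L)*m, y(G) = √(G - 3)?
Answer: -3150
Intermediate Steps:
y(G) = √(-3 + G)
v(L) = -3 + L² (v(L) = L*L + (L/L)*(-3) = L² + 1*(-3) = L² - 3 = -3 + L²)
(-14 + v(y(5)))²*(-14) = (-14 + (-3 + (√(-3 + 5))²))²*(-14) = (-14 + (-3 + (√2)²))²*(-14) = (-14 + (-3 + 2))²*(-14) = (-14 - 1)²*(-14) = (-15)²*(-14) = 225*(-14) = -3150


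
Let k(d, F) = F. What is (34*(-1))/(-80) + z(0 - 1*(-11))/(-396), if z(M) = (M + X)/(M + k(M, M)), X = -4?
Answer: 9239/21780 ≈ 0.42420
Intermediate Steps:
z(M) = (-4 + M)/(2*M) (z(M) = (M - 4)/(M + M) = (-4 + M)/((2*M)) = (-4 + M)*(1/(2*M)) = (-4 + M)/(2*M))
(34*(-1))/(-80) + z(0 - 1*(-11))/(-396) = (34*(-1))/(-80) + ((-4 + (0 - 1*(-11)))/(2*(0 - 1*(-11))))/(-396) = -34*(-1/80) + ((-4 + (0 + 11))/(2*(0 + 11)))*(-1/396) = 17/40 + ((1/2)*(-4 + 11)/11)*(-1/396) = 17/40 + ((1/2)*(1/11)*7)*(-1/396) = 17/40 + (7/22)*(-1/396) = 17/40 - 7/8712 = 9239/21780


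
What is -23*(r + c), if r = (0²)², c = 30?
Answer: -690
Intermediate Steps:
r = 0 (r = 0² = 0)
-23*(r + c) = -23*(0 + 30) = -23*30 = -690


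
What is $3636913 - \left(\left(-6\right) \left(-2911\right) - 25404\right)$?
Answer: $3644851$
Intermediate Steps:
$3636913 - \left(\left(-6\right) \left(-2911\right) - 25404\right) = 3636913 - \left(17466 - 25404\right) = 3636913 - -7938 = 3636913 + 7938 = 3644851$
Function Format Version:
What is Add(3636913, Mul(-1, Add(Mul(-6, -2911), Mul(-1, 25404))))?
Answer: 3644851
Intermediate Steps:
Add(3636913, Mul(-1, Add(Mul(-6, -2911), Mul(-1, 25404)))) = Add(3636913, Mul(-1, Add(17466, -25404))) = Add(3636913, Mul(-1, -7938)) = Add(3636913, 7938) = 3644851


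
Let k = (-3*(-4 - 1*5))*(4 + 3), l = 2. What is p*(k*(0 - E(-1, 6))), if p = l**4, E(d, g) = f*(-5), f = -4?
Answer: -60480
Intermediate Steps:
E(d, g) = 20 (E(d, g) = -4*(-5) = 20)
p = 16 (p = 2**4 = 16)
k = 189 (k = -3*(-4 - 5)*7 = -3*(-9)*7 = 27*7 = 189)
p*(k*(0 - E(-1, 6))) = 16*(189*(0 - 1*20)) = 16*(189*(0 - 20)) = 16*(189*(-20)) = 16*(-3780) = -60480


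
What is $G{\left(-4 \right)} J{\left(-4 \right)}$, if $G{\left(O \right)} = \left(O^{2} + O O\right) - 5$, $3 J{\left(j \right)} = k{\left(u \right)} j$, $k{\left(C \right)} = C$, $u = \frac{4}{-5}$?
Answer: $\frac{144}{5} \approx 28.8$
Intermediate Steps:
$u = - \frac{4}{5}$ ($u = 4 \left(- \frac{1}{5}\right) = - \frac{4}{5} \approx -0.8$)
$J{\left(j \right)} = - \frac{4 j}{15}$ ($J{\left(j \right)} = \frac{\left(- \frac{4}{5}\right) j}{3} = - \frac{4 j}{15}$)
$G{\left(O \right)} = -5 + 2 O^{2}$ ($G{\left(O \right)} = \left(O^{2} + O^{2}\right) - 5 = 2 O^{2} - 5 = -5 + 2 O^{2}$)
$G{\left(-4 \right)} J{\left(-4 \right)} = \left(-5 + 2 \left(-4\right)^{2}\right) \left(\left(- \frac{4}{15}\right) \left(-4\right)\right) = \left(-5 + 2 \cdot 16\right) \frac{16}{15} = \left(-5 + 32\right) \frac{16}{15} = 27 \cdot \frac{16}{15} = \frac{144}{5}$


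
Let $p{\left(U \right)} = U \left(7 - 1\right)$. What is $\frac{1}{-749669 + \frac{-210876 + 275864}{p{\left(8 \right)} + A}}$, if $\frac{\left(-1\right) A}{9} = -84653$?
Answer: $- \frac{761925}{571191487837} \approx -1.3339 \cdot 10^{-6}$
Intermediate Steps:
$A = 761877$ ($A = \left(-9\right) \left(-84653\right) = 761877$)
$p{\left(U \right)} = 6 U$ ($p{\left(U \right)} = U 6 = 6 U$)
$\frac{1}{-749669 + \frac{-210876 + 275864}{p{\left(8 \right)} + A}} = \frac{1}{-749669 + \frac{-210876 + 275864}{6 \cdot 8 + 761877}} = \frac{1}{-749669 + \frac{64988}{48 + 761877}} = \frac{1}{-749669 + \frac{64988}{761925}} = \frac{1}{- \frac{571191487837}{761925}} = - \frac{761925}{571191487837}$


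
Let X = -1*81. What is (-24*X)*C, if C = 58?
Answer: 112752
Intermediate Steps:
X = -81
(-24*X)*C = -24*(-81)*58 = 1944*58 = 112752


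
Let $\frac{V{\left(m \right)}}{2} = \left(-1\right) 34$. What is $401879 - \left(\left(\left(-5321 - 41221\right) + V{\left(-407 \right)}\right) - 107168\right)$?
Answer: $555657$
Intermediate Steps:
$V{\left(m \right)} = -68$ ($V{\left(m \right)} = 2 \left(\left(-1\right) 34\right) = 2 \left(-34\right) = -68$)
$401879 - \left(\left(\left(-5321 - 41221\right) + V{\left(-407 \right)}\right) - 107168\right) = 401879 - \left(\left(\left(-5321 - 41221\right) - 68\right) - 107168\right) = 401879 - \left(\left(-46542 - 68\right) - 107168\right) = 401879 - \left(-46610 - 107168\right) = 401879 - -153778 = 401879 + 153778 = 555657$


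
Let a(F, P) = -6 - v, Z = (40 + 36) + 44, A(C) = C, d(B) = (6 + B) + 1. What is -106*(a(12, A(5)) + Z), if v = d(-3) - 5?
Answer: -12190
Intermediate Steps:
d(B) = 7 + B
Z = 120 (Z = 76 + 44 = 120)
v = -1 (v = (7 - 3) - 5 = 4 - 5 = -1)
a(F, P) = -5 (a(F, P) = -6 - 1*(-1) = -6 + 1 = -5)
-106*(a(12, A(5)) + Z) = -106*(-5 + 120) = -106*115 = -12190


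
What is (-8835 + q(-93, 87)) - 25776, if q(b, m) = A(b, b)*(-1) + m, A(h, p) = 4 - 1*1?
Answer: -34527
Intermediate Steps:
A(h, p) = 3 (A(h, p) = 4 - 1 = 3)
q(b, m) = -3 + m (q(b, m) = 3*(-1) + m = -3 + m)
(-8835 + q(-93, 87)) - 25776 = (-8835 + (-3 + 87)) - 25776 = (-8835 + 84) - 25776 = -8751 - 25776 = -34527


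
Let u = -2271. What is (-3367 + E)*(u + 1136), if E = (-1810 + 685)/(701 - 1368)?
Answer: 2547693640/667 ≈ 3.8196e+6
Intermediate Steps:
E = 1125/667 (E = -1125/(-667) = -1125*(-1/667) = 1125/667 ≈ 1.6867)
(-3367 + E)*(u + 1136) = (-3367 + 1125/667)*(-2271 + 1136) = -2244664/667*(-1135) = 2547693640/667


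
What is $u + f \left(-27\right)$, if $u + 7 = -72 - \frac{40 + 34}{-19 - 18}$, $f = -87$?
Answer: $2272$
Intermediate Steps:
$u = -77$ ($u = -7 - \left(72 + \frac{40 + 34}{-19 - 18}\right) = -7 - \left(72 + \frac{74}{-37}\right) = -7 - \left(72 + 74 \left(- \frac{1}{37}\right)\right) = -7 - 70 = -77$)
$u + f \left(-27\right) = -77 - -2349 = -77 + 2349 = 2272$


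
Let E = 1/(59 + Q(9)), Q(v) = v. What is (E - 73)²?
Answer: 24631369/4624 ≈ 5326.9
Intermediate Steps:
E = 1/68 (E = 1/(59 + 9) = 1/68 ≈ 0.014706)
(E - 73)² = (1/68 - 73)² = (-4963/68)² = 24631369/4624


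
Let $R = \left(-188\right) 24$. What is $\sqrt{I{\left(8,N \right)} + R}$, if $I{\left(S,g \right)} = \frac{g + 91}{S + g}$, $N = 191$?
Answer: $\frac{3 i \sqrt{19847066}}{199} \approx 67.161 i$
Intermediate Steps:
$I{\left(S,g \right)} = \frac{91 + g}{S + g}$
$R = -4512$
$\sqrt{I{\left(8,N \right)} + R} = \sqrt{\frac{91 + 191}{8 + 191} - 4512} = \sqrt{\frac{1}{199} \cdot 282 - 4512} = \sqrt{\frac{282}{199} - 4512} = \sqrt{- \frac{897606}{199}} = \frac{3 i \sqrt{19847066}}{199}$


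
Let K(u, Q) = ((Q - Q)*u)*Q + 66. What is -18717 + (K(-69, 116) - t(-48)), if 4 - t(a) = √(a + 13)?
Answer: -18655 + I*√35 ≈ -18655.0 + 5.9161*I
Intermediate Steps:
K(u, Q) = 66 (K(u, Q) = (0*u)*Q + 66 = 0*Q + 66 = 0 + 66 = 66)
t(a) = 4 - √(13 + a) (t(a) = 4 - √(a + 13) = 4 - √(13 + a))
-18717 + (K(-69, 116) - t(-48)) = -18717 + (66 - (4 - √(13 - 48))) = -18717 + (66 - (4 - √(-35))) = -18717 + (66 - (4 - I*√35)) = -18717 + (66 + (-4 + I*√35)) = -18717 + (62 + I*√35) = -18655 + I*√35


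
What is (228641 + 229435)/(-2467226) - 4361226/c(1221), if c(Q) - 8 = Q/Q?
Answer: -1793355716960/3700839 ≈ -4.8458e+5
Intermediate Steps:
c(Q) = 9 (c(Q) = 8 + Q/Q = 8 + 1 = 9)
(228641 + 229435)/(-2467226) - 4361226/c(1221) = (228641 + 229435)/(-2467226) - 4361226/9 = 458076*(-1/2467226) - 4361226*⅑ = -229038/1233613 - 1453742/3 = -1793355716960/3700839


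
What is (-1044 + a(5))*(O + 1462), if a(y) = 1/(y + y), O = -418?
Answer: -5449158/5 ≈ -1.0898e+6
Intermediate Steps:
a(y) = 1/(2*y)
(-1044 + a(5))*(O + 1462) = (-1044 + (½)/5)*(-418 + 1462) = (-1044 + (½)*(⅕))*1044 = (-1044 + ⅒)*1044 = -10439/10*1044 = -5449158/5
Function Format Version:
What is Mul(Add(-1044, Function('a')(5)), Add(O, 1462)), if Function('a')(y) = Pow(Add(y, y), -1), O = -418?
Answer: Rational(-5449158, 5) ≈ -1.0898e+6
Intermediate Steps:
Function('a')(y) = Mul(Rational(1, 2), Pow(y, -1)) (Function('a')(y) = Pow(Mul(2, y), -1) = Mul(Rational(1, 2), Pow(y, -1)))
Mul(Add(-1044, Function('a')(5)), Add(O, 1462)) = Mul(Add(-1044, Mul(Rational(1, 2), Pow(5, -1))), Add(-418, 1462)) = Mul(Add(-1044, Mul(Rational(1, 2), Rational(1, 5))), 1044) = Mul(Add(-1044, Rational(1, 10)), 1044) = Mul(Rational(-10439, 10), 1044) = Rational(-5449158, 5)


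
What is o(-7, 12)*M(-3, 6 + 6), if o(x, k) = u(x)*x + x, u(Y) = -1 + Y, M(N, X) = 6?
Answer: 294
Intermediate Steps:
o(x, k) = x + x*(-1 + x) (o(x, k) = (-1 + x)*x + x = x*(-1 + x) + x = x + x*(-1 + x))
o(-7, 12)*M(-3, 6 + 6) = (-7)**2*6 = 49*6 = 294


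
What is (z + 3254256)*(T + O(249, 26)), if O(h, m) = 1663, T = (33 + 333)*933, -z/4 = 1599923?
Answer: -1079328054476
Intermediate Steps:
z = -6399692 (z = -4*1599923 = -6399692)
T = 341478 (T = 366*933 = 341478)
(z + 3254256)*(T + O(249, 26)) = (-6399692 + 3254256)*(341478 + 1663) = -3145436*343141 = -1079328054476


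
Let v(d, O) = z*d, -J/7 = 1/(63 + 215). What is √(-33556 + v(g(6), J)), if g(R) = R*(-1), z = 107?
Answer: I*√34198 ≈ 184.93*I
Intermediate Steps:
g(R) = -R
J = -7/278 (J = -7/(63 + 215) = -7/278 ≈ -0.025180)
v(d, O) = 107*d
√(-33556 + v(g(6), J)) = √(-33556 + 107*(-1*6)) = √(-33556 + 107*(-6)) = √(-33556 - 642) = √(-34198) = I*√34198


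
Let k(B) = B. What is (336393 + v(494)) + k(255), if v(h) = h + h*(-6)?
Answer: 334178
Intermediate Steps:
v(h) = -5*h (v(h) = h - 6*h = -5*h)
(336393 + v(494)) + k(255) = (336393 - 5*494) + 255 = (336393 - 2470) + 255 = 333923 + 255 = 334178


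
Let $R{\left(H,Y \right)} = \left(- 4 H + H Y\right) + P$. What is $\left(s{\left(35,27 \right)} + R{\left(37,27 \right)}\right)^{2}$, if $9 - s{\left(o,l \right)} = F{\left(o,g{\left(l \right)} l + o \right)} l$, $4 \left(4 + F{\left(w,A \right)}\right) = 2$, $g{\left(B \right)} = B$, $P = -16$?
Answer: $\frac{3523129}{4} \approx 8.8078 \cdot 10^{5}$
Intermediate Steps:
$F{\left(w,A \right)} = - \frac{7}{2}$ ($F{\left(w,A \right)} = -4 + \frac{1}{4} \cdot 2 = -4 + \frac{1}{2} = - \frac{7}{2}$)
$R{\left(H,Y \right)} = -16 - 4 H + H Y$ ($R{\left(H,Y \right)} = \left(- 4 H + H Y\right) - 16 = -16 - 4 H + H Y$)
$s{\left(o,l \right)} = 9 + \frac{7 l}{2}$ ($s{\left(o,l \right)} = 9 - - \frac{7 l}{2} = 9 + \frac{7 l}{2}$)
$\left(s{\left(35,27 \right)} + R{\left(37,27 \right)}\right)^{2} = \left(\left(9 + \frac{7}{2} \cdot 27\right) - -835\right)^{2} = \left(\left(9 + \frac{189}{2}\right) - -835\right)^{2} = \left(\frac{207}{2} + 835\right)^{2} = \left(\frac{1877}{2}\right)^{2} = \frac{3523129}{4}$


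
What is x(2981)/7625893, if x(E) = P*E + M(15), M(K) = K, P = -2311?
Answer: -6889076/7625893 ≈ -0.90338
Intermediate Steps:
x(E) = 15 - 2311*E (x(E) = -2311*E + 15 = 15 - 2311*E)
x(2981)/7625893 = (15 - 2311*2981)/7625893 = (15 - 6889091)*(1/7625893) = -6889076*1/7625893 = -6889076/7625893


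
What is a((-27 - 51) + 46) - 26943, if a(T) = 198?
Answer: -26745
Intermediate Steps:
a((-27 - 51) + 46) - 26943 = 198 - 26943 = -26745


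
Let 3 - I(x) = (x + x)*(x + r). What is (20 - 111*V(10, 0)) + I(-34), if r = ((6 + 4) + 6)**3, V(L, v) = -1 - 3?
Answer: 276683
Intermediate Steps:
V(L, v) = -4
r = 4096 (r = (10 + 6)**3 = 16**3 = 4096)
I(x) = 3 - 2*x*(4096 + x) (I(x) = 3 - (x + x)*(x + 4096) = 3 - 2*x*(4096 + x))
(20 - 111*V(10, 0)) + I(-34) = (20 - 111*(-4)) + (3 - 8192*(-34) - 2*(-34)**2) = (20 + 444) + (3 + 278528 - 2*1156) = 464 + (3 + 278528 - 2312) = 464 + 276219 = 276683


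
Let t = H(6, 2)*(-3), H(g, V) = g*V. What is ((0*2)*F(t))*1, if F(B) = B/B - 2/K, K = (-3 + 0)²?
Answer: 0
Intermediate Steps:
H(g, V) = V*g
K = 9 (K = (-3)² = 9)
t = -36 (t = (2*6)*(-3) = 12*(-3) = -36)
F(B) = 7/9 (F(B) = B/B - 2/9 = 1 - 2*⅑ = 1 - 2/9 = 7/9)
((0*2)*F(t))*1 = ((0*2)*(7/9))*1 = (0*(7/9))*1 = 0*1 = 0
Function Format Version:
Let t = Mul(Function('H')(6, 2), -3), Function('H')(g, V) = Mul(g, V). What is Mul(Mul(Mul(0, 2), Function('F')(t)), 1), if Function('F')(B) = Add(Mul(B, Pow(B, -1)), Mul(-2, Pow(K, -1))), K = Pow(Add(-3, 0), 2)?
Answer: 0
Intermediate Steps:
Function('H')(g, V) = Mul(V, g)
K = 9 (K = Pow(-3, 2) = 9)
t = -36 (t = Mul(Mul(2, 6), -3) = Mul(12, -3) = -36)
Function('F')(B) = Rational(7, 9) (Function('F')(B) = Add(Mul(B, Pow(B, -1)), Mul(-2, Pow(9, -1))) = Add(1, Mul(-2, Rational(1, 9))) = Add(1, Rational(-2, 9)) = Rational(7, 9))
Mul(Mul(Mul(0, 2), Function('F')(t)), 1) = Mul(Mul(Mul(0, 2), Rational(7, 9)), 1) = Mul(Mul(0, Rational(7, 9)), 1) = Mul(0, 1) = 0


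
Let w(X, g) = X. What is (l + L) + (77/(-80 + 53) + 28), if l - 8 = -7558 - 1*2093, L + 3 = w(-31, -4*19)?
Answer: -260600/27 ≈ -9651.8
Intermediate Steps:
L = -34 (L = -3 - 31 = -34)
l = -9643 (l = 8 + (-7558 - 1*2093) = 8 + (-7558 - 2093) = 8 - 9651 = -9643)
(l + L) + (77/(-80 + 53) + 28) = (-9643 - 34) + (77/(-80 + 53) + 28) = -9677 + (77/(-27) + 28) = -9677 + (-1/27*77 + 28) = -9677 + (-77/27 + 28) = -9677 + 679/27 = -260600/27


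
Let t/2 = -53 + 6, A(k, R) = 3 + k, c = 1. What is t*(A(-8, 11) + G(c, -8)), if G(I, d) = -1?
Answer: 564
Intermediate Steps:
t = -94 (t = 2*(-53 + 6) = 2*(-47) = -94)
t*(A(-8, 11) + G(c, -8)) = -94*((3 - 8) - 1) = -94*(-5 - 1) = -94*(-6) = 564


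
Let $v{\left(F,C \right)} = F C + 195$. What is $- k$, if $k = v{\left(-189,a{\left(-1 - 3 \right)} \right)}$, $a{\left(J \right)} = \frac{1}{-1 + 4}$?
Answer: $-132$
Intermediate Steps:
$a{\left(J \right)} = \frac{1}{3}$
$v{\left(F,C \right)} = 195 + C F$ ($v{\left(F,C \right)} = C F + 195 = 195 + C F$)
$k = 132$ ($k = 195 + \frac{1}{3} \left(-189\right) = 195 - 63 = 132$)
$- k = \left(-1\right) 132 = -132$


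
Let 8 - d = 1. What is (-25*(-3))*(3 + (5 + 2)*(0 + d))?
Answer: 3900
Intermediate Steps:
d = 7 (d = 8 - 1*1 = 8 - 1 = 7)
(-25*(-3))*(3 + (5 + 2)*(0 + d)) = (-25*(-3))*(3 + (5 + 2)*(0 + 7)) = 75*(3 + 7*7) = 75*(3 + 49) = 75*52 = 3900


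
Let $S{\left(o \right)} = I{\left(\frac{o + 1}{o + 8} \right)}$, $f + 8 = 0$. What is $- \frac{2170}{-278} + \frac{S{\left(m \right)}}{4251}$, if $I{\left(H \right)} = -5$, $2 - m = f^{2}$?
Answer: $\frac{4611640}{590889} \approx 7.8046$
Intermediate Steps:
$f = -8$ ($f = -8 + 0 = -8$)
$m = -62$ ($m = 2 - \left(-8\right)^{2} = 2 - 64 = -62$)
$S{\left(o \right)} = -5$
$- \frac{2170}{-278} + \frac{S{\left(m \right)}}{4251} = - \frac{2170}{-278} - \frac{5}{4251} = \left(-2170\right) \left(- \frac{1}{278}\right) - \frac{5}{4251} = \frac{1085}{139} - \frac{5}{4251} = \frac{4611640}{590889}$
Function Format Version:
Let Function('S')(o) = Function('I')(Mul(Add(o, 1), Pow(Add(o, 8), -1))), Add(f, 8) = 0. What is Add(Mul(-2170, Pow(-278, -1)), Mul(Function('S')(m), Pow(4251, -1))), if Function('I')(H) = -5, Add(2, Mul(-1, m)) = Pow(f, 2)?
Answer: Rational(4611640, 590889) ≈ 7.8046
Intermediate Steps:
f = -8 (f = Add(-8, 0) = -8)
m = -62 (m = Add(2, Mul(-1, Pow(-8, 2))) = Add(2, Mul(-1, 64)) = Add(2, -64) = -62)
Function('S')(o) = -5
Add(Mul(-2170, Pow(-278, -1)), Mul(Function('S')(m), Pow(4251, -1))) = Add(Mul(-2170, Pow(-278, -1)), Mul(-5, Pow(4251, -1))) = Add(Mul(-2170, Rational(-1, 278)), Mul(-5, Rational(1, 4251))) = Add(Rational(1085, 139), Rational(-5, 4251)) = Rational(4611640, 590889)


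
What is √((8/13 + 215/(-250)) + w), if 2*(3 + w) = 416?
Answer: √3460366/130 ≈ 14.309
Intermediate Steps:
w = 205 (w = -3 + (½)*416 = -3 + 208 = 205)
√((8/13 + 215/(-250)) + w) = √((8/13 + 215/(-250)) + 205) = √((8*(1/13) + 215*(-1/250)) + 205) = √((8/13 - 43/50) + 205) = √(-159/650 + 205) = √(133091/650) = √3460366/130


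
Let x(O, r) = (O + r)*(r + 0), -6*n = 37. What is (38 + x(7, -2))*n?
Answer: -518/3 ≈ -172.67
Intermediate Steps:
n = -37/6 (n = -⅙*37 = -37/6 ≈ -6.1667)
x(O, r) = r*(O + r) (x(O, r) = (O + r)*r = r*(O + r))
(38 + x(7, -2))*n = (38 - 2*(7 - 2))*(-37/6) = (38 - 2*5)*(-37/6) = (38 - 10)*(-37/6) = 28*(-37/6) = -518/3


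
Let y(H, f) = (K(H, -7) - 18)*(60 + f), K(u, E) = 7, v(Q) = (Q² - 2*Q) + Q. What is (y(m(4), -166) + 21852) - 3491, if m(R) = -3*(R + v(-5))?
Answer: 19527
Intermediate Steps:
v(Q) = Q² - Q
m(R) = -90 - 3*R (m(R) = -3*(R - 5*(-1 - 5)) = -3*(R - 5*(-6)) = -3*(R + 30) = -3*(30 + R) = -90 - 3*R)
y(H, f) = -660 - 11*f (y(H, f) = (7 - 18)*(60 + f) = -11*(60 + f) = -660 - 11*f)
(y(m(4), -166) + 21852) - 3491 = ((-660 - 11*(-166)) + 21852) - 3491 = ((-660 + 1826) + 21852) - 3491 = (1166 + 21852) - 3491 = 23018 - 3491 = 19527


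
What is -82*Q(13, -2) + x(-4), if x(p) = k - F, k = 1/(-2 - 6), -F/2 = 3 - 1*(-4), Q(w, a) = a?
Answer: 1423/8 ≈ 177.88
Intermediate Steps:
F = -14 (F = -2*(3 - 1*(-4)) = -2*(3 + 4) = -2*7 = -14)
k = -⅛ (k = 1/(-8) = -⅛ ≈ -0.12500)
x(p) = 111/8 (x(p) = -⅛ - 1*(-14) = -⅛ + 14 = 111/8)
-82*Q(13, -2) + x(-4) = -82*(-2) + 111/8 = 164 + 111/8 = 1423/8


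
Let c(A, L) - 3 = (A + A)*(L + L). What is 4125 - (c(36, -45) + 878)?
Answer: 9724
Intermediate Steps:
c(A, L) = 3 + 4*A*L (c(A, L) = 3 + (A + A)*(L + L) = 3 + (2*A)*(2*L) = 3 + 4*A*L)
4125 - (c(36, -45) + 878) = 4125 - ((3 + 4*36*(-45)) + 878) = 4125 - ((3 - 6480) + 878) = 4125 - (-6477 + 878) = 4125 - 1*(-5599) = 4125 + 5599 = 9724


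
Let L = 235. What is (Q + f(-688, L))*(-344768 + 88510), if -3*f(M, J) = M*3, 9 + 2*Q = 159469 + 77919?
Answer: -30591439395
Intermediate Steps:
Q = 237379/2 (Q = -9/2 + (159469 + 77919)/2 = -9/2 + (½)*237388 = -9/2 + 118694 = 237379/2 ≈ 1.1869e+5)
f(M, J) = -M (f(M, J) = -M*3/3 = -M)
(Q + f(-688, L))*(-344768 + 88510) = (237379/2 - 1*(-688))*(-344768 + 88510) = (237379/2 + 688)*(-256258) = (238755/2)*(-256258) = -30591439395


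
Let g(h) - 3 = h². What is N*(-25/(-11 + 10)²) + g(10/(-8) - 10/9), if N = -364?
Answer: 11804713/1296 ≈ 9108.6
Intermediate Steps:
g(h) = 3 + h²
N*(-25/(-11 + 10)²) + g(10/(-8) - 10/9) = -(-9100)/((-11 + 10)²) + (3 + (10/(-8) - 10/9)²) = -(-9100)/((-1)²) + (3 + (10*(-⅛) - 10*⅑)²) = -(-9100)/1 + (3 + (-5/4 - 10/9)²) = -(-9100) + (3 + (-85/36)²) = -364*(-25) + (3 + 7225/1296) = 9100 + 11113/1296 = 11804713/1296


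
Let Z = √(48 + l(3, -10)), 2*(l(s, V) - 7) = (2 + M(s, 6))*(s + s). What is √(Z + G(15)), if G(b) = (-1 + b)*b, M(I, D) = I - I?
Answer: √(210 + √61) ≈ 14.758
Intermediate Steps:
M(I, D) = 0
G(b) = b*(-1 + b)
l(s, V) = 7 + 2*s (l(s, V) = 7 + ((2 + 0)*(s + s))/2 = 7 + (2*(2*s))/2 = 7 + (4*s)/2 = 7 + 2*s)
Z = √61 (Z = √(48 + (7 + 2*3)) = √(48 + (7 + 6)) = √(48 + 13) = √61 ≈ 7.8102)
√(Z + G(15)) = √(√61 + 15*(-1 + 15)) = √(√61 + 15*14) = √(√61 + 210) = √(210 + √61)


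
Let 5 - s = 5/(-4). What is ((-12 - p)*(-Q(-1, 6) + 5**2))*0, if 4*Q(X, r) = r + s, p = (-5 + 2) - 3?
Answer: 0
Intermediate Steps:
p = -6 (p = -3 - 3 = -6)
s = 25/4 (s = 5 - 5/(-4) = 5 - 5*(-1)/4 = 5 - 1*(-5/4) = 5 + 5/4 = 25/4 ≈ 6.2500)
Q(X, r) = 25/16 + r/4 (Q(X, r) = (r + 25/4)/4 = (25/4 + r)/4 = 25/16 + r/4)
((-12 - p)*(-Q(-1, 6) + 5**2))*0 = ((-12 - 1*(-6))*(-(25/16 + (1/4)*6) + 5**2))*0 = ((-12 + 6)*(-(25/16 + 3/2) + 25))*0 = -6*(-1*49/16 + 25)*0 = -6*(-49/16 + 25)*0 = -6*351/16*0 = -1053/8*0 = 0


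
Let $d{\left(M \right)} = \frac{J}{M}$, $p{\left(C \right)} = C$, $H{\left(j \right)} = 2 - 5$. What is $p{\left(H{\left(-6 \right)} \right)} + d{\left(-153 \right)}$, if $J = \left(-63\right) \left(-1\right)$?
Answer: $- \frac{58}{17} \approx -3.4118$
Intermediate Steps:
$H{\left(j \right)} = -3$ ($H{\left(j \right)} = 2 - 5 = -3$)
$J = 63$
$d{\left(M \right)} = \frac{63}{M}$
$p{\left(H{\left(-6 \right)} \right)} + d{\left(-153 \right)} = -3 + \frac{63}{-153} = -3 + 63 \left(- \frac{1}{153}\right) = -3 - \frac{7}{17} = - \frac{58}{17}$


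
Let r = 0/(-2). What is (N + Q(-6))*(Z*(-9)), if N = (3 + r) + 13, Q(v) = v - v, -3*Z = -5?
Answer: -240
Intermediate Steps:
Z = 5/3 (Z = -⅓*(-5) = 5/3 ≈ 1.6667)
r = 0 (r = 0*(-½) = 0)
Q(v) = 0
N = 16 (N = (3 + 0) + 13 = 3 + 13 = 16)
(N + Q(-6))*(Z*(-9)) = (16 + 0)*((5/3)*(-9)) = 16*(-15) = -240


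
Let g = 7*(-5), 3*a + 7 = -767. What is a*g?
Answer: 9030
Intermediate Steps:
a = -258 (a = -7/3 + (⅓)*(-767) = -7/3 - 767/3 = -258)
g = -35
a*g = -258*(-35) = 9030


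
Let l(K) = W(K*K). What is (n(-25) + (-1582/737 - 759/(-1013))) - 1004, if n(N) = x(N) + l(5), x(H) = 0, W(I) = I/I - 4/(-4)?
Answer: -749117345/746581 ≈ -1003.4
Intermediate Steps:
W(I) = 2 (W(I) = 1 - 4*(-1/4) = 1 + 1 = 2)
l(K) = 2
n(N) = 2 (n(N) = 0 + 2 = 2)
(n(-25) + (-1582/737 - 759/(-1013))) - 1004 = (2 + (-1582/737 - 759/(-1013))) - 1004 = (2 + (-1582*1/737 - 759*(-1/1013))) - 1004 = (2 + (-1582/737 + 759/1013)) - 1004 = (2 - 1043183/746581) - 1004 = 449979/746581 - 1004 = -749117345/746581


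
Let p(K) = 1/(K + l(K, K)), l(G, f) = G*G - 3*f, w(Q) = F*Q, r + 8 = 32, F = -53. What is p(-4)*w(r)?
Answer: -53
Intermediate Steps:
r = 24 (r = -8 + 32 = 24)
w(Q) = -53*Q
l(G, f) = G² - 3*f
p(K) = 1/(K² - 2*K) (p(K) = 1/(K + (K² - 3*K)) = 1/(K² - 2*K))
p(-4)*w(r) = (1/((-4)*(-2 - 4)))*(-53*24) = -¼/(-6)*(-1272) = -¼*(-⅙)*(-1272) = (1/24)*(-1272) = -53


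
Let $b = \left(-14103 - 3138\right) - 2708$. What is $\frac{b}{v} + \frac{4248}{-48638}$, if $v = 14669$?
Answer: $- \frac{516296687}{356735411} \approx -1.4473$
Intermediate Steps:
$b = -19949$ ($b = -17241 - 2708 = -19949$)
$\frac{b}{v} + \frac{4248}{-48638} = - \frac{19949}{14669} + \frac{4248}{-48638} = \left(-19949\right) \frac{1}{14669} + 4248 \left(- \frac{1}{48638}\right) = - \frac{19949}{14669} - \frac{2124}{24319} = - \frac{516296687}{356735411}$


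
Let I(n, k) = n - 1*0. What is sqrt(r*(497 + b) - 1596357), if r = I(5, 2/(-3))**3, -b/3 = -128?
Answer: 2*I*sqrt(371558) ≈ 1219.1*I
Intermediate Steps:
I(n, k) = n (I(n, k) = n + 0 = n)
b = 384 (b = -3*(-128) = 384)
r = 125 (r = 5**3 = 125)
sqrt(r*(497 + b) - 1596357) = sqrt(125*(497 + 384) - 1596357) = sqrt(125*881 - 1596357) = sqrt(110125 - 1596357) = sqrt(-1486232) = 2*I*sqrt(371558)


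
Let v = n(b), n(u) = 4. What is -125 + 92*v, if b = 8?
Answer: 243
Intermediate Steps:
v = 4
-125 + 92*v = -125 + 92*4 = -125 + 368 = 243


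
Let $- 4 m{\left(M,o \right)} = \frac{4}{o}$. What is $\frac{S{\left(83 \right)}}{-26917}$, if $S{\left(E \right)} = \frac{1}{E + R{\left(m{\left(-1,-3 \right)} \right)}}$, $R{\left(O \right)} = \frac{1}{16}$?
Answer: $- \frac{16}{35772693} \approx -4.4727 \cdot 10^{-7}$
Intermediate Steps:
$m{\left(M,o \right)} = - \frac{1}{o}$ ($m{\left(M,o \right)} = - \frac{4 \frac{1}{o}}{4} = - \frac{1}{o}$)
$R{\left(O \right)} = \frac{1}{16}$
$S{\left(E \right)} = \frac{1}{\frac{1}{16} + E}$ ($S{\left(E \right)} = \frac{1}{E + \frac{1}{16}} = \frac{1}{\frac{1}{16} + E}$)
$\frac{S{\left(83 \right)}}{-26917} = \frac{16 \frac{1}{1 + 16 \cdot 83}}{-26917} = \frac{16}{1 + 1328} \left(- \frac{1}{26917}\right) = \frac{16}{1329} \left(- \frac{1}{26917}\right) = - \frac{16}{35772693}$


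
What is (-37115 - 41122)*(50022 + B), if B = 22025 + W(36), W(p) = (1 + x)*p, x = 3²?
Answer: -5664906459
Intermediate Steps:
x = 9
W(p) = 10*p (W(p) = (1 + 9)*p = 10*p)
B = 22385 (B = 22025 + 10*36 = 22025 + 360 = 22385)
(-37115 - 41122)*(50022 + B) = (-37115 - 41122)*(50022 + 22385) = -78237*72407 = -5664906459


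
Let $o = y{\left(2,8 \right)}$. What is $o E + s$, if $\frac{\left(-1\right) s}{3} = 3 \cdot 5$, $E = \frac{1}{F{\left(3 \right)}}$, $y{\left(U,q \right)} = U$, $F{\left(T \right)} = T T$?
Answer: $- \frac{403}{9} \approx -44.778$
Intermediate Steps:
$F{\left(T \right)} = T^{2}$
$o = 2$
$E = \frac{1}{9}$ ($E = \frac{1}{3^{2}} = \frac{1}{9} \approx 0.11111$)
$s = -45$ ($s = - 3 \cdot 3 \cdot 5 = \left(-3\right) 15 = -45$)
$o E + s = 2 \cdot \frac{1}{9} - 45 = \frac{2}{9} - 45 = - \frac{403}{9}$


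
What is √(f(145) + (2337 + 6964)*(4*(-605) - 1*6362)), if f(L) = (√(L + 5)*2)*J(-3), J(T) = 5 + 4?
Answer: √(-81681382 + 90*√6) ≈ 9037.8*I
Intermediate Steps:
J(T) = 9
f(L) = 18*√(5 + L) (f(L) = (√(L + 5)*2)*9 = (√(5 + L)*2)*9 = (2*√(5 + L))*9 = 18*√(5 + L))
√(f(145) + (2337 + 6964)*(4*(-605) - 1*6362)) = √(18*√(5 + 145) + (2337 + 6964)*(4*(-605) - 1*6362)) = √(18*√150 + 9301*(-2420 - 6362)) = √(18*(5*√6) + 9301*(-8782)) = √(90*√6 - 81681382) = √(-81681382 + 90*√6)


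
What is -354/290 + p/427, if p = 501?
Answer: -2934/61915 ≈ -0.047388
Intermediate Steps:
-354/290 + p/427 = -354/290 + 501/427 = -354*1/290 + 501*(1/427) = -177/145 + 501/427 = -2934/61915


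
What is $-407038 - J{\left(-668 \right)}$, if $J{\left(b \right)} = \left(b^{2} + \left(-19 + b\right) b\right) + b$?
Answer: $-1311510$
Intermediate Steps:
$J{\left(b \right)} = b + b^{2} + b \left(-19 + b\right)$ ($J{\left(b \right)} = \left(b^{2} + b \left(-19 + b\right)\right) + b = b + b^{2} + b \left(-19 + b\right)$)
$-407038 - J{\left(-668 \right)} = -407038 - 2 \left(-668\right) \left(-9 - 668\right) = -407038 - 2 \left(-668\right) \left(-677\right) = -407038 - 904472 = -1311510$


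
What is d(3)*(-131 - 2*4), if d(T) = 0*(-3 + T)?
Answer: 0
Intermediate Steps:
d(T) = 0
d(3)*(-131 - 2*4) = 0*(-131 - 2*4) = 0*(-131 - 8) = 0*(-139) = 0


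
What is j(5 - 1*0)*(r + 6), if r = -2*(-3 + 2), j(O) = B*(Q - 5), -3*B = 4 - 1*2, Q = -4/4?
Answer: 32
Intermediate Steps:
Q = -1 (Q = -4*¼ = -1)
B = -⅔ (B = -(4 - 1*2)/3 = -(4 - 2)/3 = -⅓*2 = -⅔ ≈ -0.66667)
j(O) = 4 (j(O) = -2*(-1 - 5)/3 = -⅔*(-6) = 4)
r = 2 (r = -2*(-1) = 2)
j(5 - 1*0)*(r + 6) = 4*(2 + 6) = 4*8 = 32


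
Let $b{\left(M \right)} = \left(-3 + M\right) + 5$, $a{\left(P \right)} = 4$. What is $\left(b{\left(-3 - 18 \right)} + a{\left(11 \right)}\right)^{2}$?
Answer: $225$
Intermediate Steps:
$b{\left(M \right)} = 2 + M$
$\left(b{\left(-3 - 18 \right)} + a{\left(11 \right)}\right)^{2} = \left(\left(2 - 21\right) + 4\right)^{2} = \left(-19 + 4\right)^{2} = \left(-15\right)^{2} = 225$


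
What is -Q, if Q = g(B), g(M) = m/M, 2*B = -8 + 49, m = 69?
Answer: -138/41 ≈ -3.3659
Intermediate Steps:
B = 41/2 (B = (-8 + 49)/2 = (½)*41 = 41/2 ≈ 20.500)
g(M) = 69/M
Q = 138/41 (Q = 69/(41/2) = 69*(2/41) = 138/41 ≈ 3.3659)
-Q = -1*138/41 = -138/41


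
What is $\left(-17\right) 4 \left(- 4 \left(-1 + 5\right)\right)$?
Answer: $1088$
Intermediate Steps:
$\left(-17\right) 4 \left(- 4 \left(-1 + 5\right)\right) = - 68 \left(\left(-4\right) 4\right) = \left(-68\right) \left(-16\right) = 1088$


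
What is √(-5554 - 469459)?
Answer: I*√475013 ≈ 689.21*I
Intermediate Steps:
√(-5554 - 469459) = √(-475013) = I*√475013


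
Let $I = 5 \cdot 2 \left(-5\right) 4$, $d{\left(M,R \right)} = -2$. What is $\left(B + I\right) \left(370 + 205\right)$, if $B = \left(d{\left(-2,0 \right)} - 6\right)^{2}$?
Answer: $-78200$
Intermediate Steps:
$B = 64$ ($B = \left(-2 - 6\right)^{2} = \left(-8\right)^{2} = 64$)
$I = -200$ ($I = 10 \left(-5\right) 4 = \left(-50\right) 4 = -200$)
$\left(B + I\right) \left(370 + 205\right) = \left(64 - 200\right) \left(370 + 205\right) = \left(-136\right) 575 = -78200$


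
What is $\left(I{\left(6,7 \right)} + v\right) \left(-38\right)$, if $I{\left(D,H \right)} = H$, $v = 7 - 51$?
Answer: $1406$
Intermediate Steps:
$v = -44$ ($v = 7 - 51 = -44$)
$\left(I{\left(6,7 \right)} + v\right) \left(-38\right) = \left(7 - 44\right) \left(-38\right) = \left(-37\right) \left(-38\right) = 1406$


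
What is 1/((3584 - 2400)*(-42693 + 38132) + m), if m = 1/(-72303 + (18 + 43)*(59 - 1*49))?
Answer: -71693/387158259233 ≈ -1.8518e-7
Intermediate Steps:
m = -1/71693 (m = 1/(-72303 + 61*(59 - 49)) = 1/(-72303 + 61*10) = 1/(-72303 + 610) = 1/(-71693) = -1/71693 ≈ -1.3948e-5)
1/((3584 - 2400)*(-42693 + 38132) + m) = 1/((3584 - 2400)*(-42693 + 38132) - 1/71693) = 1/(1184*(-4561) - 1/71693) = 1/(-5400224 - 1/71693) = 1/(-387158259233/71693) = -71693/387158259233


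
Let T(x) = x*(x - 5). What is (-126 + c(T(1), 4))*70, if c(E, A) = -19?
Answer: -10150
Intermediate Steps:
T(x) = x*(-5 + x)
(-126 + c(T(1), 4))*70 = (-126 - 19)*70 = -145*70 = -10150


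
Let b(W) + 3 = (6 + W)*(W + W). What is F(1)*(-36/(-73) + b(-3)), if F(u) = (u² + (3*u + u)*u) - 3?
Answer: -2994/73 ≈ -41.014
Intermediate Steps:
b(W) = -3 + 2*W*(6 + W) (b(W) = -3 + (6 + W)*(W + W) = -3 + (6 + W)*(2*W) = -3 + 2*W*(6 + W))
F(u) = -3 + 5*u² (F(u) = (u² + (4*u)*u) - 3 = (u² + 4*u²) - 3 = 5*u² - 3 = -3 + 5*u²)
F(1)*(-36/(-73) + b(-3)) = (-3 + 5*1²)*(-36/(-73) + (-3 + 2*(-3)² + 12*(-3))) = (-3 + 5*1)*(-36*(-1/73) + (-3 + 2*9 - 36)) = (-3 + 5)*(36/73 + (-3 + 18 - 36)) = 2*(36/73 - 21) = 2*(-1497/73) = -2994/73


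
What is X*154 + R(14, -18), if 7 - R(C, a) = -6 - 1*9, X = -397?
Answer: -61116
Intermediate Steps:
R(C, a) = 22 (R(C, a) = 7 - (-6 - 1*9) = 7 - (-6 - 9) = 7 - 1*(-15) = 7 + 15 = 22)
X*154 + R(14, -18) = -397*154 + 22 = -61138 + 22 = -61116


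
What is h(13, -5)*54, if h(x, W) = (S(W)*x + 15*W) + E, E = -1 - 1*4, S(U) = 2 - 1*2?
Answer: -4320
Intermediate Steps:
S(U) = 0 (S(U) = 2 - 2 = 0)
E = -5 (E = -1 - 4 = -5)
h(x, W) = -5 + 15*W (h(x, W) = (0*x + 15*W) - 5 = (0 + 15*W) - 5 = 15*W - 5 = -5 + 15*W)
h(13, -5)*54 = (-5 + 15*(-5))*54 = (-5 - 75)*54 = -80*54 = -4320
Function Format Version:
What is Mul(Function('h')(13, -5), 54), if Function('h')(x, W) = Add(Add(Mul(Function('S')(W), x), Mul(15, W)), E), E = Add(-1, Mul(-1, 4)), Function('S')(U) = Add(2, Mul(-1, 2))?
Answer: -4320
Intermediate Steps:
Function('S')(U) = 0 (Function('S')(U) = Add(2, -2) = 0)
E = -5 (E = Add(-1, -4) = -5)
Function('h')(x, W) = Add(-5, Mul(15, W)) (Function('h')(x, W) = Add(Add(Mul(0, x), Mul(15, W)), -5) = Add(Add(0, Mul(15, W)), -5) = Add(Mul(15, W), -5) = Add(-5, Mul(15, W)))
Mul(Function('h')(13, -5), 54) = Mul(Add(-5, Mul(15, -5)), 54) = Mul(Add(-5, -75), 54) = Mul(-80, 54) = -4320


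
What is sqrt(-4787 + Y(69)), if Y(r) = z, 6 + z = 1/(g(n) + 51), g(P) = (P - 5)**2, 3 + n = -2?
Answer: I*sqrt(109285042)/151 ≈ 69.231*I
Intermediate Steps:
n = -5 (n = -3 - 2 = -5)
g(P) = (-5 + P)**2
z = -905/151 (z = -6 + 1/((-5 - 5)**2 + 51) = -6 + 1/((-10)**2 + 51) = -6 + 1/(100 + 51) = -6 + 1/151 = -905/151 ≈ -5.9934)
Y(r) = -905/151
sqrt(-4787 + Y(69)) = sqrt(-4787 - 905/151) = sqrt(-723742/151) = I*sqrt(109285042)/151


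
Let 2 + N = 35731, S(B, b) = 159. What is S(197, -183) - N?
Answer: -35570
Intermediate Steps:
N = 35729 (N = -2 + 35731 = 35729)
S(197, -183) - N = 159 - 1*35729 = 159 - 35729 = -35570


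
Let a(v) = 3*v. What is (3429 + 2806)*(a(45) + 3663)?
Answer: 23680530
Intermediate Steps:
(3429 + 2806)*(a(45) + 3663) = (3429 + 2806)*(3*45 + 3663) = 6235*(135 + 3663) = 6235*3798 = 23680530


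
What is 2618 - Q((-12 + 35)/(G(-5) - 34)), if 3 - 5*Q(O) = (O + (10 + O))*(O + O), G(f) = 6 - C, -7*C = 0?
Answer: 2562361/980 ≈ 2614.7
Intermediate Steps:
C = 0 (C = -⅐*0 = 0)
G(f) = 6 (G(f) = 6 - 1*0 = 6 + 0 = 6)
Q(O) = ⅗ - 2*O*(10 + 2*O)/5 (Q(O) = ⅗ - (O + (10 + O))*(O + O)/5 = ⅗ - (10 + 2*O)*2*O/5 = ⅗ - 2*O*(10 + 2*O)/5)
2618 - Q((-12 + 35)/(G(-5) - 34)) = 2618 - (⅗ - 4*(-12 + 35)/(6 - 34) - 4*(-12 + 35)²/(6 - 34)²/5) = 2618 - (⅗ - 92/(-28) - 4*(23/(-28))²/5) = 2618 - (⅗ - 92*(-1)/28 - 4*(23*(-1/28))²/5) = 2618 - (⅗ - 4*(-23/28) - 4*(-23/28)²/5) = 2618 - (⅗ + 23/7 - ⅘*529/784) = 2618 - (⅗ + 23/7 - 529/980) = 2618 - 1*3279/980 = 2618 - 3279/980 = 2562361/980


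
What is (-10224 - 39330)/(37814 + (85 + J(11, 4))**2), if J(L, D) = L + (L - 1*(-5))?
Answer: -8259/8393 ≈ -0.98403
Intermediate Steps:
J(L, D) = 5 + 2*L (J(L, D) = L + (L + 5) = L + (5 + L) = 5 + 2*L)
(-10224 - 39330)/(37814 + (85 + J(11, 4))**2) = (-10224 - 39330)/(37814 + (85 + (5 + 2*11))**2) = -49554/(37814 + (85 + (5 + 22))**2) = -49554/(37814 + (85 + 27)**2) = -49554/(37814 + 112**2) = -49554/(37814 + 12544) = -49554/50358 = -49554*1/50358 = -8259/8393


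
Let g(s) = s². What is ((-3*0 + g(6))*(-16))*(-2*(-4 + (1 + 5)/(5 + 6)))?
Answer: -43776/11 ≈ -3979.6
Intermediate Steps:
((-3*0 + g(6))*(-16))*(-2*(-4 + (1 + 5)/(5 + 6))) = ((-3*0 + 6²)*(-16))*(-2*(-4 + (1 + 5)/(5 + 6))) = ((0 + 36)*(-16))*(-2*(-4 + 6/11)) = (36*(-16))*(-2*(-4 + 6*(1/11))) = -(-1152)*(-4 + 6/11) = -(-1152)*(-38)/11 = -576*76/11 = -43776/11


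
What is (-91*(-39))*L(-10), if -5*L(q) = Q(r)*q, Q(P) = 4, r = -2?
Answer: 28392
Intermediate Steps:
L(q) = -4*q/5
(-91*(-39))*L(-10) = (-91*(-39))*(-⅘*(-10)) = 3549*8 = 28392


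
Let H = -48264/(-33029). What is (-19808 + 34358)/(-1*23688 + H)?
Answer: -80095325/130390448 ≈ -0.61427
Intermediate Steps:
H = 48264/33029 (H = -48264*(-1/33029) = 48264/33029 ≈ 1.4613)
(-19808 + 34358)/(-1*23688 + H) = (-19808 + 34358)/(-1*23688 + 48264/33029) = 14550/(-23688 + 48264/33029) = 14550/(-782342688/33029) = 14550*(-33029/782342688) = -80095325/130390448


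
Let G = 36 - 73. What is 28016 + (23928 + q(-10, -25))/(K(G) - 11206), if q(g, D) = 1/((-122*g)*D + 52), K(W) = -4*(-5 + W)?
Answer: 9415029472641/336085024 ≈ 28014.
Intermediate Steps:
G = -37
K(W) = 20 - 4*W
q(g, D) = 1/(52 - 122*D*g) (q(g, D) = 1/(-122*D*g + 52) = 1/(52 - 122*D*g))
28016 + (23928 + q(-10, -25))/(K(G) - 11206) = 28016 + (23928 - 1/(-52 + 122*(-25)*(-10)))/((20 - 4*(-37)) - 11206) = 28016 + (23928 - 1/(-52 + 30500))/((20 + 148) - 11206) = 28016 + (23928 - 1/30448)/(168 - 11206) = 28016 + (23928 - 1*1/30448)/(-11038) = 28016 + (23928 - 1/30448)*(-1/11038) = 28016 + (728559743/30448)*(-1/11038) = 28016 - 728559743/336085024 = 9415029472641/336085024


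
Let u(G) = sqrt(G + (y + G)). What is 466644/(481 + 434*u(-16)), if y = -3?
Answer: 74818588/2274607 - 67507832*I*sqrt(35)/2274607 ≈ 32.893 - 175.58*I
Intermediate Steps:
u(G) = sqrt(-3 + 2*G) (u(G) = sqrt(G + (-3 + G)) = sqrt(-3 + 2*G))
466644/(481 + 434*u(-16)) = 466644/(481 + 434*sqrt(-3 + 2*(-16))) = 466644/(481 + 434*sqrt(-3 - 32)) = 466644/(481 + 434*sqrt(-35)) = 466644/(481 + 434*(I*sqrt(35))) = 466644/(481 + 434*I*sqrt(35))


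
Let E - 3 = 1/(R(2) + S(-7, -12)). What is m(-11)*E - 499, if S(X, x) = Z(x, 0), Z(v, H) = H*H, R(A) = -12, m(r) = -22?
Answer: -3379/6 ≈ -563.17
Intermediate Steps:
Z(v, H) = H²
S(X, x) = 0 (S(X, x) = 0² = 0)
E = 35/12 (E = 3 + 1/(-12 + 0) = 3 + 1/(-12) = 3 - 1/12 = 35/12 ≈ 2.9167)
m(-11)*E - 499 = -22*35/12 - 499 = -385/6 - 499 = -3379/6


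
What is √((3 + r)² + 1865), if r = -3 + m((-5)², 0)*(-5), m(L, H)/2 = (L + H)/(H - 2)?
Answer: √17490 ≈ 132.25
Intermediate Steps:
m(L, H) = 2*(H + L)/(-2 + H) (m(L, H) = 2*((L + H)/(H - 2)) = 2*((H + L)/(-2 + H)) = 2*(H + L)/(-2 + H))
r = 122 (r = -3 + (2*(0 + (-5)²)/(-2 + 0))*(-5) = -3 + (2*(0 + 25)/(-2))*(-5) = -3 + (2*(-½)*25)*(-5) = -3 - 25*(-5) = -3 + 125 = 122)
√((3 + r)² + 1865) = √((3 + 122)² + 1865) = √(125² + 1865) = √(15625 + 1865) = √17490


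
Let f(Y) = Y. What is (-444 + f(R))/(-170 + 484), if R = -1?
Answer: -445/314 ≈ -1.4172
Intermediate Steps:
(-444 + f(R))/(-170 + 484) = (-444 - 1)/(-170 + 484) = -445/314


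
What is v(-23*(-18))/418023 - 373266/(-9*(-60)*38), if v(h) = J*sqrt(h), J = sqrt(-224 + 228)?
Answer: -20737/1140 + 2*sqrt(46)/139341 ≈ -18.190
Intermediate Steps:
J = 2 (J = sqrt(4) = 2)
v(h) = 2*sqrt(h)
v(-23*(-18))/418023 - 373266/(-9*(-60)*38) = (2*sqrt(-23*(-18)))/418023 - 373266/(-9*(-60)*38) = (2*sqrt(414))*(1/418023) - 373266/(540*38) = (2*(3*sqrt(46)))*(1/418023) - 373266/20520 = (6*sqrt(46))*(1/418023) - 373266*1/20520 = 2*sqrt(46)/139341 - 20737/1140 = -20737/1140 + 2*sqrt(46)/139341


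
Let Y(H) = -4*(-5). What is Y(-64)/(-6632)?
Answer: -5/1658 ≈ -0.0030157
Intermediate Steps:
Y(H) = 20
Y(-64)/(-6632) = 20/(-6632) = 20*(-1/6632) = -5/1658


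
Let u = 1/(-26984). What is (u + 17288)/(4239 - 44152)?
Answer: -466499391/1077012392 ≈ -0.43314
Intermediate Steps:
u = -1/26984 ≈ -3.7059e-5
(u + 17288)/(4239 - 44152) = (-1/26984 + 17288)/(4239 - 44152) = (466499391/26984)/(-39913) = (466499391/26984)*(-1/39913) = -466499391/1077012392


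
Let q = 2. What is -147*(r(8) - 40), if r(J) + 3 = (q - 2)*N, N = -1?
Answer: 6321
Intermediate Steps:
r(J) = -3 (r(J) = -3 + (2 - 2)*(-1) = -3 + 0*(-1) = -3 + 0 = -3)
-147*(r(8) - 40) = -147*(-3 - 40) = -147*(-43) = 6321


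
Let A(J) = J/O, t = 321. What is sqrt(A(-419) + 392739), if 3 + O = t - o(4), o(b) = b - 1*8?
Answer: sqrt(40720615558)/322 ≈ 626.69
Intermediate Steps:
o(b) = -8 + b (o(b) = b - 8 = -8 + b)
O = 322 (O = -3 + (321 - (-8 + 4)) = -3 + (321 - 1*(-4)) = -3 + (321 + 4) = -3 + 325 = 322)
A(J) = J/322
sqrt(A(-419) + 392739) = sqrt((1/322)*(-419) + 392739) = sqrt(-419/322 + 392739) = sqrt(126461539/322) = sqrt(40720615558)/322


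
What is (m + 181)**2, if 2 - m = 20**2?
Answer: 47089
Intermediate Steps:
m = -398 (m = 2 - 1*20**2 = 2 - 1*400 = 2 - 400 = -398)
(m + 181)**2 = (-398 + 181)**2 = (-217)**2 = 47089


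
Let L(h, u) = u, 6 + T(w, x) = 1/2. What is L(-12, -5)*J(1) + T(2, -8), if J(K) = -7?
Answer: 59/2 ≈ 29.500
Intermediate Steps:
T(w, x) = -11/2 (T(w, x) = -6 + 1/2 = -6 + ½ = -11/2)
L(-12, -5)*J(1) + T(2, -8) = -5*(-7) - 11/2 = 35 - 11/2 = 59/2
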